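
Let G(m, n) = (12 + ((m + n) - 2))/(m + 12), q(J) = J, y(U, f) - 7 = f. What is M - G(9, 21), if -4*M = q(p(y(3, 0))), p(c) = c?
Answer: -307/84 ≈ -3.6548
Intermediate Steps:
y(U, f) = 7 + f
M = -7/4 (M = -(7 + 0)/4 = -¼*7 = -7/4 ≈ -1.7500)
G(m, n) = (10 + m + n)/(12 + m) (G(m, n) = (12 + (-2 + m + n))/(12 + m) = (10 + m + n)/(12 + m))
M - G(9, 21) = -7/4 - (10 + 9 + 21)/(12 + 9) = -7/4 - 40/21 = -307/84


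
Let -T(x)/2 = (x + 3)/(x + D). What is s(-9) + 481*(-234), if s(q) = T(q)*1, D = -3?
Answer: -112555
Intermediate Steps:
T(x) = -2*(3 + x)/(-3 + x) (T(x) = -2*(x + 3)/(x - 3) = -2*(3 + x)/(-3 + x))
s(q) = 2*(-3 - q)/(-3 + q) (s(q) = (2*(-3 - q)/(-3 + q))*1 = 2*(-3 - q)/(-3 + q))
s(-9) + 481*(-234) = 2*(-3 - 1*(-9))/(-3 - 9) + 481*(-234) = 2*(-3 + 9)/(-12) - 112554 = 2*(-1/12)*6 - 112554 = -1 - 112554 = -112555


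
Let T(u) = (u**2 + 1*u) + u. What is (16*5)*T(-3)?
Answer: 240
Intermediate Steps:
T(u) = u**2 + 2*u (T(u) = (u**2 + u) + u = (u + u**2) + u = u**2 + 2*u)
(16*5)*T(-3) = (16*5)*(-3*(2 - 3)) = 80*(-3*(-1)) = 80*3 = 240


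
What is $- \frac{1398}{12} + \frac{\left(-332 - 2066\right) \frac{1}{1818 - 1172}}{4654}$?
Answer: $- \frac{87564446}{751621} \approx -116.5$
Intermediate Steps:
$- \frac{1398}{12} + \frac{\left(-332 - 2066\right) \frac{1}{1818 - 1172}}{4654} = \left(-1398\right) \frac{1}{12} + - \frac{2398}{646} \cdot \frac{1}{4654} = - \frac{233}{2} + \left(-2398\right) \frac{1}{646} \cdot \frac{1}{4654} = - \frac{233}{2} - \frac{1199}{1503242} = - \frac{87564446}{751621}$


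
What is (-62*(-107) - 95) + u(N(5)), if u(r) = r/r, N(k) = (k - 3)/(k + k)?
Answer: 6540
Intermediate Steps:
N(k) = (-3 + k)/(2*k) (N(k) = (-3 + k)/((2*k)) = (-3 + k)*(1/(2*k)) = (-3 + k)/(2*k))
u(r) = 1
(-62*(-107) - 95) + u(N(5)) = (-62*(-107) - 95) + 1 = (6634 - 95) + 1 = 6539 + 1 = 6540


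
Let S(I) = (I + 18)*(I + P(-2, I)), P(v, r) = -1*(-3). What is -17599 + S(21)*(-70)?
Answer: -83119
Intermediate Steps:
P(v, r) = 3
S(I) = (3 + I)*(18 + I) (S(I) = (I + 18)*(I + 3) = (18 + I)*(3 + I) = (3 + I)*(18 + I))
-17599 + S(21)*(-70) = -17599 + (54 + 21² + 21*21)*(-70) = -17599 + (54 + 441 + 441)*(-70) = -17599 + 936*(-70) = -17599 - 65520 = -83119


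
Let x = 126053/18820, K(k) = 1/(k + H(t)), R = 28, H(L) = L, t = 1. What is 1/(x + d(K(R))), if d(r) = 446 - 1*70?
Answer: 18820/7202373 ≈ 0.0026130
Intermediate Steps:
K(k) = 1/(1 + k) (K(k) = 1/(k + 1) = 1/(1 + k))
x = 126053/18820 (x = 126053*(1/18820) = 126053/18820 ≈ 6.6978)
d(r) = 376 (d(r) = 446 - 70 = 376)
1/(x + d(K(R))) = 1/(126053/18820 + 376) = 1/(7202373/18820) = 18820/7202373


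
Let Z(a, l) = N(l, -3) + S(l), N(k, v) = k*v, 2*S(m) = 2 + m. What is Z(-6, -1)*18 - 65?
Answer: -2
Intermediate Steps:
S(m) = 1 + m/2 (S(m) = (2 + m)/2 = 1 + m/2)
Z(a, l) = 1 - 5*l/2 (Z(a, l) = l*(-3) + (1 + l/2) = -3*l + (1 + l/2) = 1 - 5*l/2)
Z(-6, -1)*18 - 65 = (1 - 5/2*(-1))*18 - 65 = (1 + 5/2)*18 - 65 = (7/2)*18 - 65 = 63 - 65 = -2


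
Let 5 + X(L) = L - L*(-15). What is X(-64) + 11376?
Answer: 10347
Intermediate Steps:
X(L) = -5 + 16*L (X(L) = -5 + (L - L*(-15)) = -5 + (L - (-15)*L) = -5 + (L + 15*L) = -5 + 16*L)
X(-64) + 11376 = (-5 + 16*(-64)) + 11376 = (-5 - 1024) + 11376 = -1029 + 11376 = 10347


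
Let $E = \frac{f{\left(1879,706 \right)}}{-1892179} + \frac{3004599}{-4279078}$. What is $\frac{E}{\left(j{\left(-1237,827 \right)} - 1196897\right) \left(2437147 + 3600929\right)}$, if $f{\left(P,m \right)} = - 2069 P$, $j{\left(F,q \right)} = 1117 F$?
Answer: $- \frac{10950322734557}{126066400715913005603840112} \approx -8.6862 \cdot 10^{-14}$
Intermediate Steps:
$E = \frac{10950322734557}{8096781530962}$ ($E = \frac{\left(-2069\right) 1879}{-1892179} + \frac{3004599}{-4279078} = \left(-3887651\right) \left(- \frac{1}{1892179}\right) + 3004599 \left(- \frac{1}{4279078}\right) = \frac{3887651}{1892179} - \frac{3004599}{4279078} = \frac{10950322734557}{8096781530962} \approx 1.3524$)
$\frac{E}{\left(j{\left(-1237,827 \right)} - 1196897\right) \left(2437147 + 3600929\right)} = \frac{10950322734557}{8096781530962 \left(1117 \left(-1237\right) - 1196897\right) \left(2437147 + 3600929\right)} = \frac{10950322734557}{8096781530962 \left(-1381729 - 1196897\right) 6038076} = \frac{10950322734557}{8096781530962 \left(\left(-2578626\right) 6038076\right)} = \frac{10950322734557}{8096781530962 \left(-15569939763576\right)} = \frac{10950322734557}{8096781530962} \left(- \frac{1}{15569939763576}\right) = - \frac{10950322734557}{126066400715913005603840112}$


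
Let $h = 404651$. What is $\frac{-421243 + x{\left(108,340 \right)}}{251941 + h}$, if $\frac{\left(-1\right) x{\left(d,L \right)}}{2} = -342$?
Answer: $- \frac{420559}{656592} \approx -0.64052$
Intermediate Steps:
$x{\left(d,L \right)} = 684$ ($x{\left(d,L \right)} = \left(-2\right) \left(-342\right) = 684$)
$\frac{-421243 + x{\left(108,340 \right)}}{251941 + h} = \frac{-421243 + 684}{251941 + 404651} = - \frac{420559}{656592}$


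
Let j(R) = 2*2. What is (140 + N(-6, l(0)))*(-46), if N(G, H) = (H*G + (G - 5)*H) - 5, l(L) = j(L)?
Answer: -3082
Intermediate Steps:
j(R) = 4
l(L) = 4
N(G, H) = -5 + G*H + H*(-5 + G) (N(G, H) = (G*H + (-5 + G)*H) - 5 = (G*H + H*(-5 + G)) - 5 = -5 + G*H + H*(-5 + G))
(140 + N(-6, l(0)))*(-46) = (140 + (-5 - 5*4 + 2*(-6)*4))*(-46) = (140 + (-5 - 20 - 48))*(-46) = (140 - 73)*(-46) = 67*(-46) = -3082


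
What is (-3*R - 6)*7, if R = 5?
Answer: -147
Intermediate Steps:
(-3*R - 6)*7 = (-3*5 - 6)*7 = (-15 - 6)*7 = -21*7 = -147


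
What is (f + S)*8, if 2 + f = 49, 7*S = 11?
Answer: 2720/7 ≈ 388.57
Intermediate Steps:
S = 11/7 (S = (⅐)*11 = 11/7 ≈ 1.5714)
f = 47 (f = -2 + 49 = 47)
(f + S)*8 = (47 + 11/7)*8 = (340/7)*8 = 2720/7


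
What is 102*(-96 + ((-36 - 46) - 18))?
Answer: -19992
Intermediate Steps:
102*(-96 + ((-36 - 46) - 18)) = 102*(-96 + (-82 - 18)) = 102*(-96 - 100) = 102*(-196) = -19992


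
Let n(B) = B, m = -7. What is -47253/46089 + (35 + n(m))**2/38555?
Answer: -595235213/592320465 ≈ -1.0049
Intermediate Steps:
-47253/46089 + (35 + n(m))**2/38555 = -47253/46089 + (35 - 7)**2/38555 = -47253*1/46089 + 28**2*(1/38555) = -15751/15363 + 784*(1/38555) = -15751/15363 + 784/38555 = -595235213/592320465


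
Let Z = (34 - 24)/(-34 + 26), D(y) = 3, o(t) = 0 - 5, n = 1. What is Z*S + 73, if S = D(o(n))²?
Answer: 247/4 ≈ 61.750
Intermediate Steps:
o(t) = -5
Z = -5/4 (Z = 10/(-8) = 10*(-⅛) = -5/4 ≈ -1.2500)
S = 9 (S = 3² = 9)
Z*S + 73 = -5/4*9 + 73 = -45/4 + 73 = 247/4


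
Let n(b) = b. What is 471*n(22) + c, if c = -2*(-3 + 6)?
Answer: 10356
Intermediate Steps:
c = -6 (c = -2*3 = -6)
471*n(22) + c = 471*22 - 6 = 10362 - 6 = 10356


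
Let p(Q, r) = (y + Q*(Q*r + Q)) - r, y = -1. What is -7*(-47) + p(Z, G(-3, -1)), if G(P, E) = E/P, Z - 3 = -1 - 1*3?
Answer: 329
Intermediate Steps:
Z = -1 (Z = 3 + (-1 - 1*3) = 3 + (-1 - 3) = 3 - 4 = -1)
p(Q, r) = -1 - r + Q*(Q + Q*r) (p(Q, r) = (-1 + Q*(Q*r + Q)) - r = (-1 + Q*(Q + Q*r)) - r = -1 - r + Q*(Q + Q*r))
-7*(-47) + p(Z, G(-3, -1)) = -7*(-47) + (-1 + (-1)² - (-1)/(-3) - 1/(-3)*(-1)²) = 329 + (-1 + 1 - (-1)*(-1)/3 - 1*(-⅓)*1) = 329 + (-1 + 1 - 1*⅓ + (⅓)*1) = 329 + (-1 + 1 - ⅓ + ⅓) = 329 + 0 = 329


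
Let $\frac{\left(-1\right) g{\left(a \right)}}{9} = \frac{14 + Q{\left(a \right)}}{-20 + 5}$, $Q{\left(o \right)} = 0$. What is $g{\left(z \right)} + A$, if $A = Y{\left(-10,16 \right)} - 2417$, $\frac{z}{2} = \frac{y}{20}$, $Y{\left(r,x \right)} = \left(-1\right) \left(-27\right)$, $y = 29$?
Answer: $- \frac{11908}{5} \approx -2381.6$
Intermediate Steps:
$Y{\left(r,x \right)} = 27$
$z = \frac{29}{10}$ ($z = 2 \cdot \frac{29}{20} = \frac{29}{10} \approx 2.9$)
$g{\left(a \right)} = \frac{42}{5}$ ($g{\left(a \right)} = - 9 \frac{14 + 0}{-20 + 5} = - 9 \frac{14}{-15} = - 9 \cdot 14 \left(- \frac{1}{15}\right) = \left(-9\right) \left(- \frac{14}{15}\right) = \frac{42}{5}$)
$A = -2390$ ($A = 27 - 2417 = -2390$)
$g{\left(z \right)} + A = \frac{42}{5} - 2390 = - \frac{11908}{5}$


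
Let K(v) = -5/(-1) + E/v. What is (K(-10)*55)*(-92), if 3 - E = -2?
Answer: -22770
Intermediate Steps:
E = 5 (E = 3 - 1*(-2) = 3 + 2 = 5)
K(v) = 5 + 5/v (K(v) = -5/(-1) + 5/v = -5*(-1) + 5/v = 5 + 5/v)
(K(-10)*55)*(-92) = ((5 + 5/(-10))*55)*(-92) = ((5 + 5*(-⅒))*55)*(-92) = ((5 - ½)*55)*(-92) = ((9/2)*55)*(-92) = (495/2)*(-92) = -22770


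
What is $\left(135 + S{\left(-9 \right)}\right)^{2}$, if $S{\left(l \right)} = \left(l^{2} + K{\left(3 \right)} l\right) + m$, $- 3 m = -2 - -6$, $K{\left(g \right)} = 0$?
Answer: $\frac{414736}{9} \approx 46082.0$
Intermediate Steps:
$m = - \frac{4}{3}$ ($m = - \frac{-2 - -6}{3} = - \frac{-2 + 6}{3} = \left(- \frac{1}{3}\right) 4 = - \frac{4}{3} \approx -1.3333$)
$S{\left(l \right)} = - \frac{4}{3} + l^{2}$ ($S{\left(l \right)} = \left(l^{2} + 0 l\right) - \frac{4}{3} = \left(l^{2} + 0\right) - \frac{4}{3} = l^{2} - \frac{4}{3} = - \frac{4}{3} + l^{2}$)
$\left(135 + S{\left(-9 \right)}\right)^{2} = \left(135 - \left(\frac{4}{3} - \left(-9\right)^{2}\right)\right)^{2} = \left(135 + \left(- \frac{4}{3} + 81\right)\right)^{2} = \left(135 + \frac{239}{3}\right)^{2} = \left(\frac{644}{3}\right)^{2} = \frac{414736}{9}$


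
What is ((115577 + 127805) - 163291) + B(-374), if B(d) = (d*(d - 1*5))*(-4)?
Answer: -486893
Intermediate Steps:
B(d) = -4*d*(-5 + d) (B(d) = (d*(d - 5))*(-4) = (d*(-5 + d))*(-4) = -4*d*(-5 + d))
((115577 + 127805) - 163291) + B(-374) = ((115577 + 127805) - 163291) + 4*(-374)*(5 - 1*(-374)) = (243382 - 163291) + 4*(-374)*(5 + 374) = 80091 + 4*(-374)*379 = 80091 - 566984 = -486893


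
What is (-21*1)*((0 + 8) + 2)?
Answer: -210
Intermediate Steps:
(-21*1)*((0 + 8) + 2) = -21*(8 + 2) = -21*10 = -210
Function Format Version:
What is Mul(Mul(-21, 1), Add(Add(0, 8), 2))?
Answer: -210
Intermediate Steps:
Mul(Mul(-21, 1), Add(Add(0, 8), 2)) = Mul(-21, Add(8, 2)) = Mul(-21, 10) = -210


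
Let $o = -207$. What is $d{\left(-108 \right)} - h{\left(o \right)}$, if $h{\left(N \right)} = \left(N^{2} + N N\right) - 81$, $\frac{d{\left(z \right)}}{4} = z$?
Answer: $-86049$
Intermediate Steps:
$d{\left(z \right)} = 4 z$
$h{\left(N \right)} = -81 + 2 N^{2}$ ($h{\left(N \right)} = \left(N^{2} + N^{2}\right) - 81 = 2 N^{2} - 81 = -81 + 2 N^{2}$)
$d{\left(-108 \right)} - h{\left(o \right)} = 4 \left(-108\right) - \left(-81 + 2 \left(-207\right)^{2}\right) = -432 - \left(-81 + 2 \cdot 42849\right) = -432 - \left(-81 + 85698\right) = -432 - 85617 = -86049$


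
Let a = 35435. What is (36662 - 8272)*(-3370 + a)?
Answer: 910325350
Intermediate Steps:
(36662 - 8272)*(-3370 + a) = (36662 - 8272)*(-3370 + 35435) = 28390*32065 = 910325350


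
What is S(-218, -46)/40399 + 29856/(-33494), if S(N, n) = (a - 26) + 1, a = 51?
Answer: -602640850/676562053 ≈ -0.89074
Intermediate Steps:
S(N, n) = 26 (S(N, n) = (51 - 26) + 1 = 25 + 1 = 26)
S(-218, -46)/40399 + 29856/(-33494) = 26/40399 + 29856/(-33494) = 26*(1/40399) + 29856*(-1/33494) = 26/40399 - 14928/16747 = -602640850/676562053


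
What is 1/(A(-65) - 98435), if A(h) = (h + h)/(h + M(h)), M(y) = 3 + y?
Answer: -127/12501115 ≈ -1.0159e-5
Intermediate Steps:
A(h) = 2*h/(3 + 2*h) (A(h) = (h + h)/(h + (3 + h)) = (2*h)/(3 + 2*h) = 2*h/(3 + 2*h))
1/(A(-65) - 98435) = 1/(2*(-65)/(3 + 2*(-65)) - 98435) = 1/(2*(-65)/(3 - 130) - 98435) = 1/(2*(-65)/(-127) - 98435) = 1/(2*(-65)*(-1/127) - 98435) = 1/(130/127 - 98435) = 1/(-12501115/127) = -127/12501115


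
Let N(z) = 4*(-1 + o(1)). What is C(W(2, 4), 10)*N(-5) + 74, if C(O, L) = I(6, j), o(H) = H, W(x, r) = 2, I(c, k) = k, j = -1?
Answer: 74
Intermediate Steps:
C(O, L) = -1
N(z) = 0 (N(z) = 4*(-1 + 1) = 4*0 = 0)
C(W(2, 4), 10)*N(-5) + 74 = -1*0 + 74 = 0 + 74 = 74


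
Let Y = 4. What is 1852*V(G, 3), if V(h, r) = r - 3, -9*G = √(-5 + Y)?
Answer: 0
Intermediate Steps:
G = -I/9 (G = -√(-5 + 4)/9 = -I/9 ≈ -0.11111*I)
V(h, r) = -3 + r
1852*V(G, 3) = 1852*(-3 + 3) = 1852*0 = 0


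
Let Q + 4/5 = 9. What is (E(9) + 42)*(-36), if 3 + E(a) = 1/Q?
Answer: -57744/41 ≈ -1408.4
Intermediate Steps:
Q = 41/5 (Q = -4/5 + 9 = 41/5 ≈ 8.2000)
E(a) = -118/41 (E(a) = -3 + 1/(41/5) = -3 + 5/41 = -118/41)
(E(9) + 42)*(-36) = (-118/41 + 42)*(-36) = (1604/41)*(-36) = -57744/41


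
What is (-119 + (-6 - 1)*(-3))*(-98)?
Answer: 9604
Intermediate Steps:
(-119 + (-6 - 1)*(-3))*(-98) = (-119 - 7*(-3))*(-98) = (-119 + 21)*(-98) = -98*(-98) = 9604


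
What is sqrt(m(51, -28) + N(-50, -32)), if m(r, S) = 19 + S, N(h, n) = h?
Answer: I*sqrt(59) ≈ 7.6811*I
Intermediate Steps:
sqrt(m(51, -28) + N(-50, -32)) = sqrt((19 - 28) - 50) = sqrt(-9 - 50) = sqrt(-59) = I*sqrt(59)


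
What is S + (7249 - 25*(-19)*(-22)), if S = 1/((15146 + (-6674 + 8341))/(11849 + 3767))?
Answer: -53802797/16813 ≈ -3200.1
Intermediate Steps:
S = 15616/16813 (S = 1/((15146 + 1667)/15616) = 1/(16813*(1/15616)) = 1/(16813/15616) = 15616/16813 ≈ 0.92881)
S + (7249 - 25*(-19)*(-22)) = 15616/16813 + (7249 - 25*(-19)*(-22)) = 15616/16813 + (7249 - (-475)*(-22)) = 15616/16813 + (7249 - 1*10450) = 15616/16813 + (7249 - 10450) = 15616/16813 - 3201 = -53802797/16813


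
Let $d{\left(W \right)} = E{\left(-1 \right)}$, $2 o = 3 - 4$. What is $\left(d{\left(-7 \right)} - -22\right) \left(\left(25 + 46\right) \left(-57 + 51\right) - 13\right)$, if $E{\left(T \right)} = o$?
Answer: $- \frac{18877}{2} \approx -9438.5$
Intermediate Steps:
$o = - \frac{1}{2}$ ($o = \frac{3 - 4}{2} = \frac{1}{2} \left(-1\right) = - \frac{1}{2} \approx -0.5$)
$E{\left(T \right)} = - \frac{1}{2}$
$d{\left(W \right)} = - \frac{1}{2}$
$\left(d{\left(-7 \right)} - -22\right) \left(\left(25 + 46\right) \left(-57 + 51\right) - 13\right) = \left(- \frac{1}{2} - -22\right) \left(\left(25 + 46\right) \left(-57 + 51\right) - 13\right) = \left(- \frac{1}{2} + 22\right) \left(71 \left(-6\right) - 13\right) = \frac{43 \left(-426 - 13\right)}{2} = \frac{43}{2} \left(-439\right) = - \frac{18877}{2}$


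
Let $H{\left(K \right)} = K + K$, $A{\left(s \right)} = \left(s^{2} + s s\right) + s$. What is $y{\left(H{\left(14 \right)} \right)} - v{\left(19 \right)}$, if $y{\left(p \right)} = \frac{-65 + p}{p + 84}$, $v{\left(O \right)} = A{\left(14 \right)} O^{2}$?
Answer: $- \frac{16415429}{112} \approx -1.4657 \cdot 10^{5}$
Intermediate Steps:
$A{\left(s \right)} = s + 2 s^{2}$ ($A{\left(s \right)} = \left(s^{2} + s^{2}\right) + s = 2 s^{2} + s = s + 2 s^{2}$)
$H{\left(K \right)} = 2 K$
$v{\left(O \right)} = 406 O^{2}$ ($v{\left(O \right)} = 14 \left(1 + 2 \cdot 14\right) O^{2} = 14 \left(1 + 28\right) O^{2} = 14 \cdot 29 O^{2} = 406 O^{2}$)
$y{\left(p \right)} = \frac{-65 + p}{84 + p}$
$y{\left(H{\left(14 \right)} \right)} - v{\left(19 \right)} = \frac{-65 + 2 \cdot 14}{84 + 2 \cdot 14} - 406 \cdot 19^{2} = \frac{-65 + 28}{84 + 28} - 406 \cdot 361 = \frac{1}{112} \left(-37\right) - 146566 = - \frac{37}{112} - 146566 = - \frac{16415429}{112}$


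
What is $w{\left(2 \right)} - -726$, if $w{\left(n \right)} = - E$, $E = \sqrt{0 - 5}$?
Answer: $726 - i \sqrt{5} \approx 726.0 - 2.2361 i$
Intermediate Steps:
$E = i \sqrt{5}$ ($E = \sqrt{-5} = i \sqrt{5} \approx 2.2361 i$)
$w{\left(n \right)} = - i \sqrt{5}$
$w{\left(2 \right)} - -726 = - i \sqrt{5} - -726 = - i \sqrt{5} + 726 = 726 - i \sqrt{5}$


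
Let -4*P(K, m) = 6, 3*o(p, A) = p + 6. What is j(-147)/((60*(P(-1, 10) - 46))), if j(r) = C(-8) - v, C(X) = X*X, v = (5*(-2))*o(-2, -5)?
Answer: -116/4275 ≈ -0.027135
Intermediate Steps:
o(p, A) = 2 + p/3 (o(p, A) = (p + 6)/3 = (6 + p)/3 = 2 + p/3)
v = -40/3 (v = (5*(-2))*(2 + (1/3)*(-2)) = -10*(2 - 2/3) = -10*4/3 = -40/3 ≈ -13.333)
P(K, m) = -3/2 (P(K, m) = -1/4*6 = -3/2)
C(X) = X**2
j(r) = 232/3 (j(r) = (-8)**2 - 1*(-40/3) = 64 + 40/3 = 232/3)
j(-147)/((60*(P(-1, 10) - 46))) = 232/(3*((60*(-3/2 - 46)))) = 232/(3*((60*(-95/2)))) = (232/3)/(-2850) = (232/3)*(-1/2850) = -116/4275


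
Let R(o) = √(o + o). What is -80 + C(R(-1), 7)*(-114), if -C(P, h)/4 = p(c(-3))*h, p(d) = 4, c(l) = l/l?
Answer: 12688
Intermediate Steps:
c(l) = 1
R(o) = √2*√o (R(o) = √(2*o) = √2*√o)
C(P, h) = -16*h
-80 + C(R(-1), 7)*(-114) = -80 - 16*7*(-114) = -80 - 112*(-114) = -80 + 12768 = 12688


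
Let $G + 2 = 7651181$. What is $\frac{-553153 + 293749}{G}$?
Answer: $- \frac{86468}{2550393} \approx -0.033904$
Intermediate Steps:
$G = 7651179$ ($G = -2 + 7651181 = 7651179$)
$\frac{-553153 + 293749}{G} = \frac{-553153 + 293749}{7651179} = \left(-259404\right) \frac{1}{7651179} = - \frac{86468}{2550393}$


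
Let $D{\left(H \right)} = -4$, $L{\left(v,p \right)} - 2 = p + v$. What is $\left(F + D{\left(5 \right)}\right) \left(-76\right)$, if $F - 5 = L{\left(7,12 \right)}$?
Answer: $-1672$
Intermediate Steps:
$L{\left(v,p \right)} = 2 + p + v$ ($L{\left(v,p \right)} = 2 + \left(p + v\right) = 2 + p + v$)
$F = 26$ ($F = 5 + \left(2 + 12 + 7\right) = 5 + 21 = 26$)
$\left(F + D{\left(5 \right)}\right) \left(-76\right) = \left(26 - 4\right) \left(-76\right) = 22 \left(-76\right) = -1672$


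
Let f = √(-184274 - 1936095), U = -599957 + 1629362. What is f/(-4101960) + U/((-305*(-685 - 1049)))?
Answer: 68627/35258 - I*√2120369/4101960 ≈ 1.9464 - 0.00035499*I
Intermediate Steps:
U = 1029405
f = I*√2120369 (f = √(-2120369) = I*√2120369 ≈ 1456.1*I)
f/(-4101960) + U/((-305*(-685 - 1049))) = (I*√2120369)/(-4101960) + 1029405/((-305*(-685 - 1049))) = (I*√2120369)*(-1/4101960) + 1029405/((-305*(-1734))) = -I*√2120369/4101960 + 1029405/528870 = -I*√2120369/4101960 + 1029405*(1/528870) = -I*√2120369/4101960 + 68627/35258 = 68627/35258 - I*√2120369/4101960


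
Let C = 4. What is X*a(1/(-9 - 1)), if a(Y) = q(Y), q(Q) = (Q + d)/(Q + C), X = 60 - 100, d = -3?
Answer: 1240/39 ≈ 31.795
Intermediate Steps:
X = -40
q(Q) = (-3 + Q)/(4 + Q) (q(Q) = (Q - 3)/(Q + 4) = (-3 + Q)/(4 + Q))
a(Y) = (-3 + Y)/(4 + Y)
X*a(1/(-9 - 1)) = -40*(-3 + 1/(-9 - 1))/(4 + 1/(-9 - 1)) = -40*(-3 + 1/(-10))/(4 + 1/(-10)) = -40*(-3 - ⅒)/(4 - ⅒) = -40*(-31)/(39/10*10) = -400*(-31)/(39*10) = -40*(-31/39) = 1240/39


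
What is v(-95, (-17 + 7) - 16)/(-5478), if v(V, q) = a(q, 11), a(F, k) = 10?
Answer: -5/2739 ≈ -0.0018255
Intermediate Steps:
v(V, q) = 10
v(-95, (-17 + 7) - 16)/(-5478) = 10/(-5478) = 10*(-1/5478) = -5/2739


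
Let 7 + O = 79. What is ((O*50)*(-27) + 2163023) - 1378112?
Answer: 687711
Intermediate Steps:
O = 72 (O = -7 + 79 = 72)
((O*50)*(-27) + 2163023) - 1378112 = ((72*50)*(-27) + 2163023) - 1378112 = (3600*(-27) + 2163023) - 1378112 = (-97200 + 2163023) - 1378112 = 2065823 - 1378112 = 687711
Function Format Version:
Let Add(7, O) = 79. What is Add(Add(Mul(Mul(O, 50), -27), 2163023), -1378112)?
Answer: 687711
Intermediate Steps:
O = 72 (O = Add(-7, 79) = 72)
Add(Add(Mul(Mul(O, 50), -27), 2163023), -1378112) = Add(Add(Mul(Mul(72, 50), -27), 2163023), -1378112) = Add(Add(Mul(3600, -27), 2163023), -1378112) = Add(Add(-97200, 2163023), -1378112) = Add(2065823, -1378112) = 687711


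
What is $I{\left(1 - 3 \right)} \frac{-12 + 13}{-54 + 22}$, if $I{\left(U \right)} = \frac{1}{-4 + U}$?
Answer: $\frac{1}{192} \approx 0.0052083$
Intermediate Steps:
$I{\left(1 - 3 \right)} \frac{-12 + 13}{-54 + 22} = \frac{\left(-12 + 13\right) \frac{1}{-54 + 22}}{-4 + \left(1 - 3\right)} = \frac{1 \frac{1}{-32}}{-4 - 2} = \frac{1 \left(- \frac{1}{32}\right)}{-6} = \left(- \frac{1}{6}\right) \left(- \frac{1}{32}\right) = \frac{1}{192}$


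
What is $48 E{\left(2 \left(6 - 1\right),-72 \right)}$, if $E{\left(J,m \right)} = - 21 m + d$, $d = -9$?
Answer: $72144$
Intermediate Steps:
$E{\left(J,m \right)} = -9 - 21 m$ ($E{\left(J,m \right)} = - 21 m - 9 = -9 - 21 m$)
$48 E{\left(2 \left(6 - 1\right),-72 \right)} = 48 \left(-9 - -1512\right) = 48 \left(-9 + 1512\right) = 48 \cdot 1503 = 72144$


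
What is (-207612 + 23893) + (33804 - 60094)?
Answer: -210009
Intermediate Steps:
(-207612 + 23893) + (33804 - 60094) = -183719 - 26290 = -210009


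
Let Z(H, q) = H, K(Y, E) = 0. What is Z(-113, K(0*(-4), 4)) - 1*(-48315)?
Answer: 48202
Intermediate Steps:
Z(-113, K(0*(-4), 4)) - 1*(-48315) = -113 - 1*(-48315) = -113 + 48315 = 48202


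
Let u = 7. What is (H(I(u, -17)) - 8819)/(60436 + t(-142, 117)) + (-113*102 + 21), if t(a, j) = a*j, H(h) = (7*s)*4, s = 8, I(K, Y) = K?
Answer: -504180705/43822 ≈ -11505.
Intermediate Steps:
H(h) = 224 (H(h) = (7*8)*4 = 56*4 = 224)
(H(I(u, -17)) - 8819)/(60436 + t(-142, 117)) + (-113*102 + 21) = (224 - 8819)/(60436 - 142*117) + (-113*102 + 21) = -8595/(60436 - 16614) + (-11526 + 21) = -8595/43822 - 11505 = -504180705/43822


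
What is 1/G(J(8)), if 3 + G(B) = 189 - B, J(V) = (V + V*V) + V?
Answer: 1/106 ≈ 0.0094340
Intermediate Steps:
J(V) = V**2 + 2*V (J(V) = (V + V**2) + V = V**2 + 2*V)
G(B) = 186 - B (G(B) = -3 + (189 - B) = 186 - B)
1/G(J(8)) = 1/(186 - 8*(2 + 8)) = 1/(186 - 8*10) = 1/(186 - 1*80) = 1/(186 - 80) = 1/106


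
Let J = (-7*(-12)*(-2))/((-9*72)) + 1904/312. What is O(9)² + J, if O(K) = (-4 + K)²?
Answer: 221608/351 ≈ 631.36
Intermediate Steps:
J = 2233/351 (J = (84*(-2))/(-648) + 1904*(1/312) = -168*(-1/648) + 238/39 = 7/27 + 238/39 = 2233/351 ≈ 6.3618)
O(9)² + J = ((-4 + 9)²)² + 2233/351 = (5²)² + 2233/351 = 25² + 2233/351 = 625 + 2233/351 = 221608/351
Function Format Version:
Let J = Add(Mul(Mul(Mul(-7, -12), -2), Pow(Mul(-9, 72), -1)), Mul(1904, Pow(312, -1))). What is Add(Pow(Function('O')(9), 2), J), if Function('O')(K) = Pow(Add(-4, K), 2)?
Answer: Rational(221608, 351) ≈ 631.36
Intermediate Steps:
J = Rational(2233, 351) (J = Add(Mul(Mul(84, -2), Pow(-648, -1)), Mul(1904, Rational(1, 312))) = Add(Mul(-168, Rational(-1, 648)), Rational(238, 39)) = Add(Rational(7, 27), Rational(238, 39)) = Rational(2233, 351) ≈ 6.3618)
Add(Pow(Function('O')(9), 2), J) = Add(Pow(Pow(Add(-4, 9), 2), 2), Rational(2233, 351)) = Add(Pow(Pow(5, 2), 2), Rational(2233, 351)) = Add(Pow(25, 2), Rational(2233, 351)) = Add(625, Rational(2233, 351)) = Rational(221608, 351)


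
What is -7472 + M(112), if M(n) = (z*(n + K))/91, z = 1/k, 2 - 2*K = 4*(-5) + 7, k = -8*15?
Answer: -163188719/21840 ≈ -7472.0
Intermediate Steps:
k = -120
K = 15/2 (K = 1 - (4*(-5) + 7)/2 = 1 - (-20 + 7)/2 = 1 - ½*(-13) = 1 + 13/2 = 15/2 ≈ 7.5000)
z = -1/120 (z = 1/(-120) = -1/120 ≈ -0.0083333)
M(n) = -1/1456 - n/10920 (M(n) = -(n + 15/2)/120/91 = -(15/2 + n)/120*(1/91) = (-1/16 - n/120)*(1/91) = -1/1456 - n/10920)
-7472 + M(112) = -7472 + (-1/1456 - 1/10920*112) = -7472 + (-1/1456 - 2/195) = -7472 - 239/21840 = -163188719/21840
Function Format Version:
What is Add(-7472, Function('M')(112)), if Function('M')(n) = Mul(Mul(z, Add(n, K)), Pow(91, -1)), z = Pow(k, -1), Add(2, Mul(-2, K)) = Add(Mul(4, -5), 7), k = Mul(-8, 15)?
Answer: Rational(-163188719, 21840) ≈ -7472.0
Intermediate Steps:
k = -120
K = Rational(15, 2) (K = Add(1, Mul(Rational(-1, 2), Add(Mul(4, -5), 7))) = Add(1, Mul(Rational(-1, 2), Add(-20, 7))) = Add(1, Mul(Rational(-1, 2), -13)) = Add(1, Rational(13, 2)) = Rational(15, 2) ≈ 7.5000)
z = Rational(-1, 120) (z = Pow(-120, -1) = Rational(-1, 120) ≈ -0.0083333)
Function('M')(n) = Add(Rational(-1, 1456), Mul(Rational(-1, 10920), n)) (Function('M')(n) = Mul(Mul(Rational(-1, 120), Add(n, Rational(15, 2))), Pow(91, -1)) = Mul(Mul(Rational(-1, 120), Add(Rational(15, 2), n)), Rational(1, 91)) = Mul(Add(Rational(-1, 16), Mul(Rational(-1, 120), n)), Rational(1, 91)) = Add(Rational(-1, 1456), Mul(Rational(-1, 10920), n)))
Add(-7472, Function('M')(112)) = Add(-7472, Add(Rational(-1, 1456), Mul(Rational(-1, 10920), 112))) = Add(-7472, Add(Rational(-1, 1456), Rational(-2, 195))) = Add(-7472, Rational(-239, 21840)) = Rational(-163188719, 21840)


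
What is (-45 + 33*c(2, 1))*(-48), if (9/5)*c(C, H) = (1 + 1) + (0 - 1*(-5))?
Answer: -4000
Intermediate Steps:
c(C, H) = 35/9 (c(C, H) = 5*((1 + 1) + (0 - 1*(-5)))/9 = 5*(2 + (0 + 5))/9 = 5*(2 + 5)/9 = (5/9)*7 = 35/9)
(-45 + 33*c(2, 1))*(-48) = (-45 + 33*(35/9))*(-48) = (-45 + 385/3)*(-48) = (250/3)*(-48) = -4000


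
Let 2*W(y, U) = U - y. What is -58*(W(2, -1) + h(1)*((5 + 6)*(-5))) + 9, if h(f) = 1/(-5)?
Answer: -542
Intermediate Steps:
W(y, U) = U/2 - y/2 (W(y, U) = (U - y)/2 = U/2 - y/2)
h(f) = -⅕
-58*(W(2, -1) + h(1)*((5 + 6)*(-5))) + 9 = -58*(((½)*(-1) - ½*2) - (5 + 6)*(-5)/5) + 9 = -58*((-½ - 1) - 11*(-5)/5) + 9 = -58*(-3/2 - ⅕*(-55)) + 9 = -58*(-3/2 + 11) + 9 = -58*19/2 + 9 = -551 + 9 = -542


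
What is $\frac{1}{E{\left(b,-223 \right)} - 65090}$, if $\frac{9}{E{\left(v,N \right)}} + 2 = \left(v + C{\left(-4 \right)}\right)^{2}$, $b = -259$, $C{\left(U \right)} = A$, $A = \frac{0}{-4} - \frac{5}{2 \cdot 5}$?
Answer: $- \frac{269353}{17532186734} \approx -1.5363 \cdot 10^{-5}$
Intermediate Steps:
$A = - \frac{1}{2}$ ($A = 0 \left(- \frac{1}{4}\right) - \frac{5}{10} = 0 - \frac{1}{2} = - \frac{1}{2} \approx -0.5$)
$C{\left(U \right)} = - \frac{1}{2}$
$E{\left(v,N \right)} = \frac{9}{-2 + \left(- \frac{1}{2} + v\right)^{2}}$ ($E{\left(v,N \right)} = \frac{9}{-2 + \left(v - \frac{1}{2}\right)^{2}} = \frac{9}{-2 + \left(- \frac{1}{2} + v\right)^{2}}$)
$\frac{1}{E{\left(b,-223 \right)} - 65090} = \frac{1}{\frac{36}{-8 + \left(-1 + 2 \left(-259\right)\right)^{2}} - 65090} = \frac{1}{\frac{36}{-8 + \left(-1 - 518\right)^{2}} - 65090} = \frac{1}{\frac{36}{-8 + \left(-519\right)^{2}} - 65090} = \frac{1}{\frac{36}{-8 + 269361} - 65090} = \frac{1}{\frac{36}{269353} - 65090} = \frac{1}{- \frac{17532186734}{269353}} = - \frac{269353}{17532186734}$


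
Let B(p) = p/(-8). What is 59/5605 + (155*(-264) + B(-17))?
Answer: -31097577/760 ≈ -40918.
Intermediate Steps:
B(p) = -p/8 (B(p) = p*(-⅛) = -p/8)
59/5605 + (155*(-264) + B(-17)) = 59/5605 + (155*(-264) - ⅛*(-17)) = 59*(1/5605) + (-40920 + 17/8) = 1/95 - 327343/8 = -31097577/760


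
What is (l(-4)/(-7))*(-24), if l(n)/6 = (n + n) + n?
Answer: -1728/7 ≈ -246.86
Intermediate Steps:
l(n) = 18*n (l(n) = 6*((n + n) + n) = 6*(2*n + n) = 6*(3*n) = 18*n)
(l(-4)/(-7))*(-24) = ((18*(-4))/(-7))*(-24) = -⅐*(-72)*(-24) = (72/7)*(-24) = -1728/7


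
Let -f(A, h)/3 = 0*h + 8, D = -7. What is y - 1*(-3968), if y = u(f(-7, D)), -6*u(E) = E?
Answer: 3972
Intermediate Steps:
f(A, h) = -24 (f(A, h) = -3*(0*h + 8) = -3*(0 + 8) = -3*8 = -24)
u(E) = -E/6
y = 4 (y = -1/6*(-24) = 4)
y - 1*(-3968) = 4 - 1*(-3968) = 4 + 3968 = 3972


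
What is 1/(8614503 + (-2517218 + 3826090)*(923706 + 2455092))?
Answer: 1/4422422710359 ≈ 2.2612e-13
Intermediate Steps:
1/(8614503 + (-2517218 + 3826090)*(923706 + 2455092)) = 1/(8614503 + 1308872*3378798) = 1/(8614503 + 4422414095856) = 1/4422422710359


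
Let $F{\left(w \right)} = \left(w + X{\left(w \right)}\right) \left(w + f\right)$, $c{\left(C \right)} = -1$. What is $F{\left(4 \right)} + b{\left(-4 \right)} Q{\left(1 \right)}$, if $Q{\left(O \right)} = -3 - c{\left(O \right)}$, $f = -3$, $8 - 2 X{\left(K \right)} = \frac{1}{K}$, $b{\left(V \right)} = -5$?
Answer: $\frac{143}{8} \approx 17.875$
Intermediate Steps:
$X{\left(K \right)} = 4 - \frac{1}{2 K}$
$F{\left(w \right)} = \left(-3 + w\right) \left(4 + w - \frac{1}{2 w}\right)$ ($F{\left(w \right)} = \left(w + \left(4 - \frac{1}{2 w}\right)\right) \left(w - 3\right) = \left(4 + w - \frac{1}{2 w}\right) \left(-3 + w\right) = \left(-3 + w\right) \left(4 + w - \frac{1}{2 w}\right)$)
$Q{\left(O \right)} = -2$ ($Q{\left(O \right)} = -3 - -1 = -3 + 1 = -2$)
$F{\left(4 \right)} + b{\left(-4 \right)} Q{\left(1 \right)} = \left(- \frac{25}{2} + 4 + 4^{2} + \frac{3}{2 \cdot 4}\right) - -10 = \left(- \frac{25}{2} + 4 + 16 + \frac{3}{2} \cdot \frac{1}{4}\right) + 10 = \left(- \frac{25}{2} + 4 + 16 + \frac{3}{8}\right) + 10 = \frac{63}{8} + 10 = \frac{143}{8}$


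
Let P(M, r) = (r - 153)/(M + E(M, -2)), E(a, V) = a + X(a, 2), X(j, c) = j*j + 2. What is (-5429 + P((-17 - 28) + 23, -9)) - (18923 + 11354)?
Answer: -7891107/221 ≈ -35706.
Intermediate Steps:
X(j, c) = 2 + j² (X(j, c) = j² + 2 = 2 + j²)
E(a, V) = 2 + a + a² (E(a, V) = a + (2 + a²) = 2 + a + a²)
P(M, r) = (-153 + r)/(2 + M² + 2*M) (P(M, r) = (r - 153)/(M + (2 + M + M²)) = (-153 + r)/(2 + M² + 2*M))
(-5429 + P((-17 - 28) + 23, -9)) - (18923 + 11354) = (-5429 + (-153 - 9)/(2 + ((-17 - 28) + 23)² + 2*((-17 - 28) + 23))) - (18923 + 11354) = (-5429 - 162/(2 + (-45 + 23)² + 2*(-45 + 23))) - 1*30277 = (-5429 - 162/(2 + (-22)² + 2*(-22))) - 30277 = (-5429 - 162/(2 + 484 - 44)) - 30277 = (-5429 - 162/442) - 30277 = (-5429 + (1/442)*(-162)) - 30277 = (-5429 - 81/221) - 30277 = -1199890/221 - 30277 = -7891107/221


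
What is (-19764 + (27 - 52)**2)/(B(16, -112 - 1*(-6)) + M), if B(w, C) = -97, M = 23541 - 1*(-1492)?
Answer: -19139/24936 ≈ -0.76752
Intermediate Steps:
M = 25033 (M = 23541 + 1492 = 25033)
(-19764 + (27 - 52)**2)/(B(16, -112 - 1*(-6)) + M) = (-19764 + (27 - 52)**2)/(-97 + 25033) = (-19764 + (-25)**2)/24936 = (-19764 + 625)*(1/24936) = -19139*1/24936 = -19139/24936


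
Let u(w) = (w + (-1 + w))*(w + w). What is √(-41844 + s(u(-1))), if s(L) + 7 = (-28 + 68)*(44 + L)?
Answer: I*√39851 ≈ 199.63*I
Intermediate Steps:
u(w) = 2*w*(-1 + 2*w) (u(w) = (-1 + 2*w)*(2*w) = 2*w*(-1 + 2*w))
s(L) = 1753 + 40*L (s(L) = -7 + (-28 + 68)*(44 + L) = -7 + 40*(44 + L) = -7 + (1760 + 40*L) = 1753 + 40*L)
√(-41844 + s(u(-1))) = √(-41844 + (1753 + 40*(2*(-1)*(-1 + 2*(-1))))) = √(-41844 + (1753 + 40*(2*(-1)*(-1 - 2)))) = √(-41844 + (1753 + 40*(2*(-1)*(-3)))) = √(-41844 + (1753 + 40*6)) = √(-41844 + (1753 + 240)) = √(-41844 + 1993) = √(-39851) = I*√39851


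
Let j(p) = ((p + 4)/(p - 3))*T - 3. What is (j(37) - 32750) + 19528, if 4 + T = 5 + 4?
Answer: -449445/34 ≈ -13219.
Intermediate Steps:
T = 5 (T = -4 + (5 + 4) = -4 + 9 = 5)
j(p) = -3 + 5*(4 + p)/(-3 + p) (j(p) = ((p + 4)/(p - 3))*5 - 3 = ((4 + p)/(-3 + p))*5 - 3 = 5*(4 + p)/(-3 + p) - 3 = -3 + 5*(4 + p)/(-3 + p))
(j(37) - 32750) + 19528 = ((29 + 2*37)/(-3 + 37) - 32750) + 19528 = ((29 + 74)/34 - 32750) + 19528 = ((1/34)*103 - 32750) + 19528 = (103/34 - 32750) + 19528 = -1113397/34 + 19528 = -449445/34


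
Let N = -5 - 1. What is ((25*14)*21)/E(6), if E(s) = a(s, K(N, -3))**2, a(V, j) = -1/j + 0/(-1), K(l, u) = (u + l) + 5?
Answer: 117600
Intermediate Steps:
N = -6
K(l, u) = 5 + l + u (K(l, u) = (l + u) + 5 = 5 + l + u)
a(V, j) = -1/j (a(V, j) = -1/j + 0*(-1) = -1/j + 0 = -1/j)
E(s) = 1/16 (E(s) = (-1/(5 - 6 - 3))**2 = (-1/(-4))**2 = (-1*(-1/4))**2 = (1/4)**2 = 1/16)
((25*14)*21)/E(6) = ((25*14)*21)/(1/16) = (350*21)*16 = 7350*16 = 117600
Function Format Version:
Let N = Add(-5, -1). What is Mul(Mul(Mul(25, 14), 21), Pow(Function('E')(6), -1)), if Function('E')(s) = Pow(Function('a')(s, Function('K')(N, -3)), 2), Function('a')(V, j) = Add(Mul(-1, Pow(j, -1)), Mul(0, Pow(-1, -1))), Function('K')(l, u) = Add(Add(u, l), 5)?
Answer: 117600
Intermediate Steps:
N = -6
Function('K')(l, u) = Add(5, l, u) (Function('K')(l, u) = Add(Add(l, u), 5) = Add(5, l, u))
Function('a')(V, j) = Mul(-1, Pow(j, -1)) (Function('a')(V, j) = Add(Mul(-1, Pow(j, -1)), Mul(0, -1)) = Add(Mul(-1, Pow(j, -1)), 0) = Mul(-1, Pow(j, -1)))
Function('E')(s) = Rational(1, 16) (Function('E')(s) = Pow(Mul(-1, Pow(Add(5, -6, -3), -1)), 2) = Pow(Mul(-1, Pow(-4, -1)), 2) = Pow(Mul(-1, Rational(-1, 4)), 2) = Pow(Rational(1, 4), 2) = Rational(1, 16))
Mul(Mul(Mul(25, 14), 21), Pow(Function('E')(6), -1)) = Mul(Mul(Mul(25, 14), 21), Pow(Rational(1, 16), -1)) = Mul(Mul(350, 21), 16) = Mul(7350, 16) = 117600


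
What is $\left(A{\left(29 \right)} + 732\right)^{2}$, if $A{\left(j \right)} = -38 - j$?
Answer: $442225$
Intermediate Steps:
$\left(A{\left(29 \right)} + 732\right)^{2} = \left(\left(-38 - 29\right) + 732\right)^{2} = \left(-67 + 732\right)^{2} = 665^{2} = 442225$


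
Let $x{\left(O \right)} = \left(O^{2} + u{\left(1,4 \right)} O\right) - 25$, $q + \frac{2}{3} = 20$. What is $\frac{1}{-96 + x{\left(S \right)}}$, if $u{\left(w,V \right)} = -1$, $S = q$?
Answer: $\frac{9}{2101} \approx 0.0042837$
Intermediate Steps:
$q = \frac{58}{3}$ ($q = - \frac{2}{3} + 20 = \frac{58}{3} \approx 19.333$)
$S = \frac{58}{3} \approx 19.333$
$x{\left(O \right)} = -25 + O^{2} - O$ ($x{\left(O \right)} = \left(O^{2} - O\right) - 25 = -25 + O^{2} - O$)
$\frac{1}{-96 + x{\left(S \right)}} = \frac{1}{-96 - \left(\frac{133}{3} - \frac{3364}{9}\right)} = \frac{1}{-96 - - \frac{2965}{9}} = \frac{1}{-96 + \frac{2965}{9}} = \frac{1}{\frac{2101}{9}} = \frac{9}{2101}$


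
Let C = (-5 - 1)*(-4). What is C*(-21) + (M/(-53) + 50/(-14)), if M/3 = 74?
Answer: -189863/371 ≈ -511.76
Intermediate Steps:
M = 222 (M = 3*74 = 222)
C = 24 (C = -6*(-4) = 24)
C*(-21) + (M/(-53) + 50/(-14)) = 24*(-21) + (222/(-53) + 50/(-14)) = -504 + (222*(-1/53) + 50*(-1/14)) = -504 + (-222/53 - 25/7) = -504 - 2879/371 = -189863/371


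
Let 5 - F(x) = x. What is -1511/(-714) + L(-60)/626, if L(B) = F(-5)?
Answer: 476513/223482 ≈ 2.1322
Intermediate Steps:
F(x) = 5 - x
L(B) = 10 (L(B) = 5 - 1*(-5) = 5 + 5 = 10)
-1511/(-714) + L(-60)/626 = -1511/(-714) + 10/626 = -1511*(-1/714) + 10*(1/626) = 1511/714 + 5/313 = 476513/223482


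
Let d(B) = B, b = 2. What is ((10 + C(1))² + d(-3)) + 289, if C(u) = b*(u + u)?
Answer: 482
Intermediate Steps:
C(u) = 4*u (C(u) = 2*(u + u) = 2*(2*u) = 4*u)
((10 + C(1))² + d(-3)) + 289 = ((10 + 4*1)² - 3) + 289 = ((10 + 4)² - 3) + 289 = (14² - 3) + 289 = (196 - 3) + 289 = 193 + 289 = 482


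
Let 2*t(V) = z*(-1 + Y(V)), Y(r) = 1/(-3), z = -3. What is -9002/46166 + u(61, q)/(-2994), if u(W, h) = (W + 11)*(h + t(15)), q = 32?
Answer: -11663863/11518417 ≈ -1.0126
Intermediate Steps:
Y(r) = -⅓
t(V) = 2 (t(V) = (-3*(-1 - ⅓))/2 = (-3*(-4/3))/2 = (½)*4 = 2)
u(W, h) = (2 + h)*(11 + W) (u(W, h) = (W + 11)*(h + 2) = (11 + W)*(2 + h) = (2 + h)*(11 + W))
-9002/46166 + u(61, q)/(-2994) = -9002/46166 + (22 + 2*61 + 11*32 + 61*32)/(-2994) = -9002*1/46166 + (22 + 122 + 352 + 1952)*(-1/2994) = -4501/23083 + 2448*(-1/2994) = -4501/23083 - 408/499 = -11663863/11518417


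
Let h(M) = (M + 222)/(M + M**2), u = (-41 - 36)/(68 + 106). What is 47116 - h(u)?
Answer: 358617278/7469 ≈ 48014.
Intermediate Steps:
u = -77/174 ≈ -0.44253
h(M) = (222 + M)/(M + M**2)
47116 - h(u) = 47116 - (222 - 77/174)/((-77/174)*(1 - 77/174)) = 47116 - (-174)*38551/(77*97/174*174) = 47116 - (-174)*174*38551/(77*97*174) = 47116 - 1*(-6707874/7469) = 47116 + 6707874/7469 = 358617278/7469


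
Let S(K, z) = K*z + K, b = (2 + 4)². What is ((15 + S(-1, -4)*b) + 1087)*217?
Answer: 262570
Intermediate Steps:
b = 36 (b = 6² = 36)
S(K, z) = K + K*z
((15 + S(-1, -4)*b) + 1087)*217 = ((15 - (1 - 4)*36) + 1087)*217 = ((15 - 1*(-3)*36) + 1087)*217 = ((15 + 3*36) + 1087)*217 = ((15 + 108) + 1087)*217 = (123 + 1087)*217 = 1210*217 = 262570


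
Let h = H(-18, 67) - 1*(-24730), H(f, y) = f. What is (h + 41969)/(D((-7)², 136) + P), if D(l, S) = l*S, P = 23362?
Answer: 66681/30026 ≈ 2.2208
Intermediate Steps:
h = 24712 (h = -18 - 1*(-24730) = -18 + 24730 = 24712)
D(l, S) = S*l
(h + 41969)/(D((-7)², 136) + P) = (24712 + 41969)/(136*(-7)² + 23362) = 66681/(136*49 + 23362) = 66681/(6664 + 23362) = 66681/30026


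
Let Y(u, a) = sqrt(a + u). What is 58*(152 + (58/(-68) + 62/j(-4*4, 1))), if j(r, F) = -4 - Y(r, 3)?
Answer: 140599/17 + 124*I*sqrt(13) ≈ 8270.5 + 447.09*I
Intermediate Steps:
j(r, F) = -4 - sqrt(3 + r)
58*(152 + (58/(-68) + 62/j(-4*4, 1))) = 58*(152 + (58/(-68) + 62/(-4 - sqrt(3 - 4*4)))) = 58*(152 + (58*(-1/68) + 62/(-4 - sqrt(3 - 16)))) = 58*(152 + (-29/34 + 62/(-4 - sqrt(-13)))) = 58*(152 + (-29/34 + 62/(-4 - I*sqrt(13)))) = 58*(5139/34 + 62/(-4 - I*sqrt(13))) = 149031/17 + 3596/(-4 - I*sqrt(13))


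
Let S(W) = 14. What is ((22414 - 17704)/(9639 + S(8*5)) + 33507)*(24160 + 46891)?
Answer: 22981288287831/9653 ≈ 2.3807e+9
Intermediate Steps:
((22414 - 17704)/(9639 + S(8*5)) + 33507)*(24160 + 46891) = ((22414 - 17704)/(9639 + 14) + 33507)*(24160 + 46891) = (4710/9653 + 33507)*71051 = (323447781/9653)*71051 = 22981288287831/9653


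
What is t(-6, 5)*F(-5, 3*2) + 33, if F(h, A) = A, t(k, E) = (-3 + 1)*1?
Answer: 21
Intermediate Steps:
t(k, E) = -2 (t(k, E) = -2*1 = -2)
t(-6, 5)*F(-5, 3*2) + 33 = -6*2 + 33 = -2*6 + 33 = -12 + 33 = 21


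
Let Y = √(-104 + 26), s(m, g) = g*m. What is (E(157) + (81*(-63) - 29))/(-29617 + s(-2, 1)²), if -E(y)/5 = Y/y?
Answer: 5132/29613 + 5*I*√78/4649241 ≈ 0.1733 + 9.4981e-6*I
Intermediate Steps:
Y = I*√78 (Y = √(-78) = I*√78 ≈ 8.8318*I)
E(y) = -5*I*√78/y
(E(157) + (81*(-63) - 29))/(-29617 + s(-2, 1)²) = (-5*I*√78/157 + (81*(-63) - 29))/(-29617 + (1*(-2))²) = (-5*I*√78*1/157 + (-5103 - 29))/(-29617 + (-2)²) = (-5*I*√78/157 - 5132)/(-29617 + 4) = (-5132 - 5*I*√78/157)/(-29613) = (-5132 - 5*I*√78/157)*(-1/29613) = 5132/29613 + 5*I*√78/4649241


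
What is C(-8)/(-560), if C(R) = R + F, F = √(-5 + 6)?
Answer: 1/80 ≈ 0.012500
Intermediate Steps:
F = 1 (F = √1 = 1)
C(R) = 1 + R (C(R) = R + 1 = 1 + R)
C(-8)/(-560) = (1 - 8)/(-560) = -7*(-1/560) = 1/80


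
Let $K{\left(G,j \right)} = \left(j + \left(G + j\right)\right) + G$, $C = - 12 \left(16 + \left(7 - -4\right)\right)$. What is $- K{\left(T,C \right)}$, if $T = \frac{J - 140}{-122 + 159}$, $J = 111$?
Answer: $\frac{24034}{37} \approx 649.57$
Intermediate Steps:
$C = -324$ ($C = - 12 \left(16 + \left(7 + 4\right)\right) = - 12 \left(16 + 11\right) = \left(-12\right) 27 = -324$)
$T = - \frac{29}{37}$ ($T = \frac{111 - 140}{-122 + 159} = - \frac{29}{37} \approx -0.78378$)
$K{\left(G,j \right)} = 2 G + 2 j$ ($K{\left(G,j \right)} = \left(G + 2 j\right) + G = 2 G + 2 j$)
$- K{\left(T,C \right)} = - (2 \left(- \frac{29}{37}\right) + 2 \left(-324\right)) = - (- \frac{58}{37} - 648) = \left(-1\right) \left(- \frac{24034}{37}\right) = \frac{24034}{37}$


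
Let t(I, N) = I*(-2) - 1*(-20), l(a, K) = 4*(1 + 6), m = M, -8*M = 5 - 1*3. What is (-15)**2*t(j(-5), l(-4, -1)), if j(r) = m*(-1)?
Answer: 8775/2 ≈ 4387.5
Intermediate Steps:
M = -1/4 (M = -(5 - 1*3)/8 = -(5 - 3)/8 = -1/8*2 = -1/4 ≈ -0.25000)
m = -1/4 ≈ -0.25000
j(r) = 1/4 (j(r) = -1/4*(-1) = 1/4)
l(a, K) = 28 (l(a, K) = 4*7 = 28)
t(I, N) = 20 - 2*I (t(I, N) = -2*I + 20 = 20 - 2*I)
(-15)**2*t(j(-5), l(-4, -1)) = (-15)**2*(20 - 2*1/4) = 225*(20 - 1/2) = 225*(39/2) = 8775/2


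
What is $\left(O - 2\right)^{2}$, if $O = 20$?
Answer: $324$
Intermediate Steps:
$\left(O - 2\right)^{2} = \left(20 - 2\right)^{2} = 18^{2} = 324$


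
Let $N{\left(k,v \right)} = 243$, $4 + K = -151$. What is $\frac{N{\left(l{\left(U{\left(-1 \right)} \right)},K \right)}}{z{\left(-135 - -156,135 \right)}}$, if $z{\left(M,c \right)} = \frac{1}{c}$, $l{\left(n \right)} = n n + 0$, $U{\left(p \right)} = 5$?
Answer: $32805$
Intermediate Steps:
$K = -155$ ($K = -4 - 151 = -155$)
$l{\left(n \right)} = n^{2}$ ($l{\left(n \right)} = n^{2} + 0 = n^{2}$)
$\frac{N{\left(l{\left(U{\left(-1 \right)} \right)},K \right)}}{z{\left(-135 - -156,135 \right)}} = \frac{243}{\frac{1}{135}} = 243 \frac{1}{\frac{1}{135}} = 243 \cdot 135 = 32805$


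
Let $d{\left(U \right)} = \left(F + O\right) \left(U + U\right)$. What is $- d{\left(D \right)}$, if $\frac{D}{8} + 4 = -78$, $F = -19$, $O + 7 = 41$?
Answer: $19680$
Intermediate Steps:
$O = 34$ ($O = -7 + 41 = 34$)
$D = -656$ ($D = -32 + 8 \left(-78\right) = -32 - 624 = -656$)
$d{\left(U \right)} = 30 U$ ($d{\left(U \right)} = \left(-19 + 34\right) \left(U + U\right) = 15 \cdot 2 U = 30 U$)
$- d{\left(D \right)} = - 30 \left(-656\right) = \left(-1\right) \left(-19680\right) = 19680$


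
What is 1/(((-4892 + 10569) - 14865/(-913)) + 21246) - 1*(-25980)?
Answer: 638992753633/24595564 ≈ 25980.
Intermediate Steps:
1/(((-4892 + 10569) - 14865/(-913)) + 21246) - 1*(-25980) = 1/((5677 - 14865*(-1/913)) + 21246) + 25980 = 1/((5677 + 14865/913) + 21246) + 25980 = 1/(5197966/913 + 21246) + 25980 = 1/(24595564/913) + 25980 = 913/24595564 + 25980 = 638992753633/24595564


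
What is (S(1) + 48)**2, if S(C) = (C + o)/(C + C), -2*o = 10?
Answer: 2116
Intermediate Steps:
o = -5 (o = -1/2*10 = -5)
S(C) = (-5 + C)/(2*C) (S(C) = (C - 5)/(C + C) = (-5 + C)/((2*C)) = (-5 + C)*(1/(2*C)) = (-5 + C)/(2*C))
(S(1) + 48)**2 = ((1/2)*(-5 + 1)/1 + 48)**2 = ((1/2)*1*(-4) + 48)**2 = (-2 + 48)**2 = 46**2 = 2116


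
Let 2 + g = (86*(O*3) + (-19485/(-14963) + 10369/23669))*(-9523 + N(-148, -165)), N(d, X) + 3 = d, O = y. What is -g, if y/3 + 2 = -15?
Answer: -45075141597971742/354159247 ≈ -1.2727e+8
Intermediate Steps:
y = -51 (y = -6 + 3*(-15) = -6 - 45 = -51)
O = -51
N(d, X) = -3 + d
g = 45075141597971742/354159247 (g = -2 + (86*(-51*3) + (-19485/(-14963) + 10369/23669))*(-9523 + (-3 - 148)) = -2 + (86*(-153) + (-19485*(-1/14963) + 10369*(1/23669)))*(-9523 - 151) = -2 + (-13158 + (19485/14963 + 10369/23669))*(-9674) = -2 + (-13158 + 616341812/354159247)*(-9674) = -2 - 4659411030214/354159247*(-9674) = -2 + 45075142306290236/354159247 = 45075141597971742/354159247 ≈ 1.2727e+8)
-g = -1*45075141597971742/354159247 = -45075141597971742/354159247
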